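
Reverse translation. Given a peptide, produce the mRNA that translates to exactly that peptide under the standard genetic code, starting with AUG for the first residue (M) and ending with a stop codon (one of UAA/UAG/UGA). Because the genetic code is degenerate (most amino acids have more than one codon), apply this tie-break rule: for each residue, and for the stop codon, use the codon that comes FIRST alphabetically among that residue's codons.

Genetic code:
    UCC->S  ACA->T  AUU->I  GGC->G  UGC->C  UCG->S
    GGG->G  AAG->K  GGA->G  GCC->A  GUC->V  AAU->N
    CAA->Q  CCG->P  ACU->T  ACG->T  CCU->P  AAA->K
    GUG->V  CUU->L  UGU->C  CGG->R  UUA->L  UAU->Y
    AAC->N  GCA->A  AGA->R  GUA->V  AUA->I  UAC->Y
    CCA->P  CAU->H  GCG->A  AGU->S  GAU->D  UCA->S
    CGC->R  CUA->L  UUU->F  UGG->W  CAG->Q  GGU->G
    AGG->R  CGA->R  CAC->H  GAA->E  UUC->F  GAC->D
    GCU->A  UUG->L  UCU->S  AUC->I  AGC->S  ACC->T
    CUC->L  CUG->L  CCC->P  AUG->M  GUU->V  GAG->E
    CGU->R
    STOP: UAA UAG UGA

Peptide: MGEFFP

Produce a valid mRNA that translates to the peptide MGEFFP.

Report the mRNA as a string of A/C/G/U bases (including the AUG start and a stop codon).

residue 1: M -> AUG (start codon)
residue 2: G codons sorted = GGA,GGC,GGG,GGU -> pick first = GGA
residue 3: E codons sorted = GAA,GAG -> pick first = GAA
residue 4: F codons sorted = UUC,UUU -> pick first = UUC
residue 5: F codons sorted = UUC,UUU -> pick first = UUC
residue 6: P codons sorted = CCA,CCC,CCG,CCU -> pick first = CCA
terminator: stop codons sorted = UAA,UAG,UGA -> pick first = UAA

Answer: mRNA: AUGGGAGAAUUCUUCCCAUAA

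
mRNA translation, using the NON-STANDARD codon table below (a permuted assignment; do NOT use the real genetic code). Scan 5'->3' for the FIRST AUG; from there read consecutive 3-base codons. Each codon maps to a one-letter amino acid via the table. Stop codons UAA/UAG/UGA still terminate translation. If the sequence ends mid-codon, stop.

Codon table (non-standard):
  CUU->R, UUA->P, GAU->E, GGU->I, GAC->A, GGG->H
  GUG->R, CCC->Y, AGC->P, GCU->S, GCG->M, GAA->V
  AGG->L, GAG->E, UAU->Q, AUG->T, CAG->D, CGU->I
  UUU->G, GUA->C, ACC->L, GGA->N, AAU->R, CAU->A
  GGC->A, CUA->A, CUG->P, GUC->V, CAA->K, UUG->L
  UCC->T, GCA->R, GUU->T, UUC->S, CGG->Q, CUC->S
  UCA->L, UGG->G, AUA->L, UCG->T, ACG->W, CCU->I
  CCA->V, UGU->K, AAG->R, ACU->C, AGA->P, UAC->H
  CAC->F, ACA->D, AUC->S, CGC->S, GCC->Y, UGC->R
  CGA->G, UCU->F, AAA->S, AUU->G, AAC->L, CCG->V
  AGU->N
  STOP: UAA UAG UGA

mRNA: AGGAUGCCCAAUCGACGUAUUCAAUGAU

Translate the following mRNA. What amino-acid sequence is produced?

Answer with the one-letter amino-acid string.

Answer: TYRGIGK

Derivation:
start AUG at pos 3
pos 3: AUG -> T; peptide=T
pos 6: CCC -> Y; peptide=TY
pos 9: AAU -> R; peptide=TYR
pos 12: CGA -> G; peptide=TYRG
pos 15: CGU -> I; peptide=TYRGI
pos 18: AUU -> G; peptide=TYRGIG
pos 21: CAA -> K; peptide=TYRGIGK
pos 24: UGA -> STOP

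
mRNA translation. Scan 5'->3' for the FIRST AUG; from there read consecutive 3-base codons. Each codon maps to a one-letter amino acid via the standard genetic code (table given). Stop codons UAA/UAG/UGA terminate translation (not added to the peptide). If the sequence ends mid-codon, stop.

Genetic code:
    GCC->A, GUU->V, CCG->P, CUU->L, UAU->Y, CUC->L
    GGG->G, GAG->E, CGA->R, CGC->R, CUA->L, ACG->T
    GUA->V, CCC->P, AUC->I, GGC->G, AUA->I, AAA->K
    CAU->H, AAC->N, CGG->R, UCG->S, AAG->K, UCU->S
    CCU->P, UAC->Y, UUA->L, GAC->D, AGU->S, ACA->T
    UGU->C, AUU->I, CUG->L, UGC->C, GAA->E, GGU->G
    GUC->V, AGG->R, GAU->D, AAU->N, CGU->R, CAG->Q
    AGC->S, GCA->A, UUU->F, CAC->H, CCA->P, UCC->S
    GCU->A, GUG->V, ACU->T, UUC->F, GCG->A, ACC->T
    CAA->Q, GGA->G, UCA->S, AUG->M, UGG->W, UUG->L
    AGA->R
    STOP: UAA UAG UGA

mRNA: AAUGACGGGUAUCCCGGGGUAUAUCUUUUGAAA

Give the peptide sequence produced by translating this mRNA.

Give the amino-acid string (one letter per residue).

start AUG at pos 1
pos 1: AUG -> M; peptide=M
pos 4: ACG -> T; peptide=MT
pos 7: GGU -> G; peptide=MTG
pos 10: AUC -> I; peptide=MTGI
pos 13: CCG -> P; peptide=MTGIP
pos 16: GGG -> G; peptide=MTGIPG
pos 19: UAU -> Y; peptide=MTGIPGY
pos 22: AUC -> I; peptide=MTGIPGYI
pos 25: UUU -> F; peptide=MTGIPGYIF
pos 28: UGA -> STOP

Answer: MTGIPGYIF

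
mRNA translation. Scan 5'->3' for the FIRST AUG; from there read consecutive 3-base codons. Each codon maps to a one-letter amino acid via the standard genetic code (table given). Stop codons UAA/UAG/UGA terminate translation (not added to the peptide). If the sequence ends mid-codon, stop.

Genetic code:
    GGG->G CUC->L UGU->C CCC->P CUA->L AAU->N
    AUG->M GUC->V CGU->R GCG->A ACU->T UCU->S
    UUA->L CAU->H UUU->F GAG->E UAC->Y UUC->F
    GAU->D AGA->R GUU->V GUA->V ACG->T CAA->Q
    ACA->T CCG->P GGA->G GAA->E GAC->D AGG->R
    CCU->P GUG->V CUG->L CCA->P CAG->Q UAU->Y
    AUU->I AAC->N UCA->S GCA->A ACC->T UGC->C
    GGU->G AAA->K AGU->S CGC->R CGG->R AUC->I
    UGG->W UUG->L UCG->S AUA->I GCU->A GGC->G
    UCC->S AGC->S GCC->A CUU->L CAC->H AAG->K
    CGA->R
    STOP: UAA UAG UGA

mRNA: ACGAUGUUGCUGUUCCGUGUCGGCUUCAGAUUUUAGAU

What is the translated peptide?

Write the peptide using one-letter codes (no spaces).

start AUG at pos 3
pos 3: AUG -> M; peptide=M
pos 6: UUG -> L; peptide=ML
pos 9: CUG -> L; peptide=MLL
pos 12: UUC -> F; peptide=MLLF
pos 15: CGU -> R; peptide=MLLFR
pos 18: GUC -> V; peptide=MLLFRV
pos 21: GGC -> G; peptide=MLLFRVG
pos 24: UUC -> F; peptide=MLLFRVGF
pos 27: AGA -> R; peptide=MLLFRVGFR
pos 30: UUU -> F; peptide=MLLFRVGFRF
pos 33: UAG -> STOP

Answer: MLLFRVGFRF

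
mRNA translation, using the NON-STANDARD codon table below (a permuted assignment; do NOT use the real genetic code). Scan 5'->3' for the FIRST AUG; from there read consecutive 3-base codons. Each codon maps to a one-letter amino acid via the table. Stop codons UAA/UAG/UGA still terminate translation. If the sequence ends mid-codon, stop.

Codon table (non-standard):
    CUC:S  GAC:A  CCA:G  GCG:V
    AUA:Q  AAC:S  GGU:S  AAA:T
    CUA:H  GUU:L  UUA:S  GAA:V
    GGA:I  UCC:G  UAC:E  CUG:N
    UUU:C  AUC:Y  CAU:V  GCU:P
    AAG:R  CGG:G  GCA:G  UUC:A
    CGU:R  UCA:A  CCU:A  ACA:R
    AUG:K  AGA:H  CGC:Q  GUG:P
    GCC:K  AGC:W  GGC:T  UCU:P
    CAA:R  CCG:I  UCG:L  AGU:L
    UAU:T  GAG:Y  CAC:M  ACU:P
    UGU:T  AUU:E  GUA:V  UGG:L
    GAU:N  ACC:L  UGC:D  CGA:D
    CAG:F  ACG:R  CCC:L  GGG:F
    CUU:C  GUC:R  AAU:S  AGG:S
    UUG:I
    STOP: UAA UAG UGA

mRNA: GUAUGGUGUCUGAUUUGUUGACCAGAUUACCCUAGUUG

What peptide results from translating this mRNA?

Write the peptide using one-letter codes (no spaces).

start AUG at pos 2
pos 2: AUG -> K; peptide=K
pos 5: GUG -> P; peptide=KP
pos 8: UCU -> P; peptide=KPP
pos 11: GAU -> N; peptide=KPPN
pos 14: UUG -> I; peptide=KPPNI
pos 17: UUG -> I; peptide=KPPNII
pos 20: ACC -> L; peptide=KPPNIIL
pos 23: AGA -> H; peptide=KPPNIILH
pos 26: UUA -> S; peptide=KPPNIILHS
pos 29: CCC -> L; peptide=KPPNIILHSL
pos 32: UAG -> STOP

Answer: KPPNIILHSL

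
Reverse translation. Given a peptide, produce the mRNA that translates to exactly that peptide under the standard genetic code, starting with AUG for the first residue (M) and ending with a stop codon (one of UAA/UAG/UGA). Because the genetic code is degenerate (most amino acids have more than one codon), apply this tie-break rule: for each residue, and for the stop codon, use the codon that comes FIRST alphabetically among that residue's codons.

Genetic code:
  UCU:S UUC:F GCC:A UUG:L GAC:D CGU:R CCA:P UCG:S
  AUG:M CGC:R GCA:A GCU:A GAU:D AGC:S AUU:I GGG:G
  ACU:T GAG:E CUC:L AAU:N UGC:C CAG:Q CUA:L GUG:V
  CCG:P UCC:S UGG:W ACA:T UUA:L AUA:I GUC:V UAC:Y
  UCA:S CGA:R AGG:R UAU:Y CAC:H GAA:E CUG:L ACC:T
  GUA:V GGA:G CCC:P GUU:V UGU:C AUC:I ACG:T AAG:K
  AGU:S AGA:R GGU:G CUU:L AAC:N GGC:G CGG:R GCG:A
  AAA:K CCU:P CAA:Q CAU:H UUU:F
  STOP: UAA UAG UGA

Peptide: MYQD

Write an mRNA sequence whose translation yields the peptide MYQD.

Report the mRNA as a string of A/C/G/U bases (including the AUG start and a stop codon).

Answer: mRNA: AUGUACCAAGACUAA

Derivation:
residue 1: M -> AUG (start codon)
residue 2: Y codons sorted = UAC,UAU -> pick first = UAC
residue 3: Q codons sorted = CAA,CAG -> pick first = CAA
residue 4: D codons sorted = GAC,GAU -> pick first = GAC
terminator: stop codons sorted = UAA,UAG,UGA -> pick first = UAA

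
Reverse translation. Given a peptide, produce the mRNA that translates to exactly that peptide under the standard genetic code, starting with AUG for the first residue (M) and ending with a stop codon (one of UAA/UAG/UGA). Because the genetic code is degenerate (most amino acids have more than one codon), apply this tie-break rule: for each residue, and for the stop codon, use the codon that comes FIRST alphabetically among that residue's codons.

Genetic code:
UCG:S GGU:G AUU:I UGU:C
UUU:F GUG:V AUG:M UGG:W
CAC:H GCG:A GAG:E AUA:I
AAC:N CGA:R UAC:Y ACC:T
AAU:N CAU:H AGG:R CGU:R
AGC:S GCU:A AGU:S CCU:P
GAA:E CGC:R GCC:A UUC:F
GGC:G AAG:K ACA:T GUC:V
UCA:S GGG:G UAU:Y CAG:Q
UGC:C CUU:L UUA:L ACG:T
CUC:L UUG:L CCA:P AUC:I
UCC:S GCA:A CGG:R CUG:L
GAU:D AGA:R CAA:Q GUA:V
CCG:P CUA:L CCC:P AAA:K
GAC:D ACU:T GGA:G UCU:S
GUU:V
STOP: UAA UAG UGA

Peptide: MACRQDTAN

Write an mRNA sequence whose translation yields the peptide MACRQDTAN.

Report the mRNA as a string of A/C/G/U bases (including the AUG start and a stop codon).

residue 1: M -> AUG (start codon)
residue 2: A codons sorted = GCA,GCC,GCG,GCU -> pick first = GCA
residue 3: C codons sorted = UGC,UGU -> pick first = UGC
residue 4: R codons sorted = AGA,AGG,CGA,CGC,CGG,CGU -> pick first = AGA
residue 5: Q codons sorted = CAA,CAG -> pick first = CAA
residue 6: D codons sorted = GAC,GAU -> pick first = GAC
residue 7: T codons sorted = ACA,ACC,ACG,ACU -> pick first = ACA
residue 8: A codons sorted = GCA,GCC,GCG,GCU -> pick first = GCA
residue 9: N codons sorted = AAC,AAU -> pick first = AAC
terminator: stop codons sorted = UAA,UAG,UGA -> pick first = UAA

Answer: mRNA: AUGGCAUGCAGACAAGACACAGCAAACUAA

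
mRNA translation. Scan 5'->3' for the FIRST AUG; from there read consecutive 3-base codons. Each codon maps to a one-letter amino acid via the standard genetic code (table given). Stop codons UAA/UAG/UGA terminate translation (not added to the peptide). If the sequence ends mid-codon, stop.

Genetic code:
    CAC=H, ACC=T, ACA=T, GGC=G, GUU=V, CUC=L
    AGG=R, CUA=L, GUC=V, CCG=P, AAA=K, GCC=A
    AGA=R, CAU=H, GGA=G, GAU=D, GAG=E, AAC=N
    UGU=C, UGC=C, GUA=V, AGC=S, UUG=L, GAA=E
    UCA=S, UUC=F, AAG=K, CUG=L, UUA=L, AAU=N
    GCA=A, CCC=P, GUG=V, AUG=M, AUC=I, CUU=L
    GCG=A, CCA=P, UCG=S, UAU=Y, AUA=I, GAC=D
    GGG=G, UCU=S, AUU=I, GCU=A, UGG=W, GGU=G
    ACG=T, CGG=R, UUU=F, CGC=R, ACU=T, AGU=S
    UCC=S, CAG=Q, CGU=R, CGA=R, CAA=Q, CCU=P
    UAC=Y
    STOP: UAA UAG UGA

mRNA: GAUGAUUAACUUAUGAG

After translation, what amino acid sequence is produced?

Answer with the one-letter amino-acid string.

start AUG at pos 1
pos 1: AUG -> M; peptide=M
pos 4: AUU -> I; peptide=MI
pos 7: AAC -> N; peptide=MIN
pos 10: UUA -> L; peptide=MINL
pos 13: UGA -> STOP

Answer: MINL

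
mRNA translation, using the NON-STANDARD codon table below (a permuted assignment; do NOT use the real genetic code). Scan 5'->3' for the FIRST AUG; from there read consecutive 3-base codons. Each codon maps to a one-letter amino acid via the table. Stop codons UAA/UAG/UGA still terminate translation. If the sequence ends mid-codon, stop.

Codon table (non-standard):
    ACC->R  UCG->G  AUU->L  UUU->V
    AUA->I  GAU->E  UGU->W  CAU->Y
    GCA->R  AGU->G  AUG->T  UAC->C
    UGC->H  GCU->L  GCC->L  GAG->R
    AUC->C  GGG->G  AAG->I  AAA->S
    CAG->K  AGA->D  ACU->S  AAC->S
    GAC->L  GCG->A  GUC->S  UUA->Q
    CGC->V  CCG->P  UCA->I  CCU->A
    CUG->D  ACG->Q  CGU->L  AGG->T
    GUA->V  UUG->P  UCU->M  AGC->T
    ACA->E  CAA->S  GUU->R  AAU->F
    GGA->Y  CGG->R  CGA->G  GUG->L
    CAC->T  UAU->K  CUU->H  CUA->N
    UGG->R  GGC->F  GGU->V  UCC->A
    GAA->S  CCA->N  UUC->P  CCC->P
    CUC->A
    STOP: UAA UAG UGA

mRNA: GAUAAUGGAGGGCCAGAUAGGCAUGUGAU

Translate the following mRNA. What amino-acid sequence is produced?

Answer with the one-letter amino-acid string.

Answer: TRFKIFT

Derivation:
start AUG at pos 4
pos 4: AUG -> T; peptide=T
pos 7: GAG -> R; peptide=TR
pos 10: GGC -> F; peptide=TRF
pos 13: CAG -> K; peptide=TRFK
pos 16: AUA -> I; peptide=TRFKI
pos 19: GGC -> F; peptide=TRFKIF
pos 22: AUG -> T; peptide=TRFKIFT
pos 25: UGA -> STOP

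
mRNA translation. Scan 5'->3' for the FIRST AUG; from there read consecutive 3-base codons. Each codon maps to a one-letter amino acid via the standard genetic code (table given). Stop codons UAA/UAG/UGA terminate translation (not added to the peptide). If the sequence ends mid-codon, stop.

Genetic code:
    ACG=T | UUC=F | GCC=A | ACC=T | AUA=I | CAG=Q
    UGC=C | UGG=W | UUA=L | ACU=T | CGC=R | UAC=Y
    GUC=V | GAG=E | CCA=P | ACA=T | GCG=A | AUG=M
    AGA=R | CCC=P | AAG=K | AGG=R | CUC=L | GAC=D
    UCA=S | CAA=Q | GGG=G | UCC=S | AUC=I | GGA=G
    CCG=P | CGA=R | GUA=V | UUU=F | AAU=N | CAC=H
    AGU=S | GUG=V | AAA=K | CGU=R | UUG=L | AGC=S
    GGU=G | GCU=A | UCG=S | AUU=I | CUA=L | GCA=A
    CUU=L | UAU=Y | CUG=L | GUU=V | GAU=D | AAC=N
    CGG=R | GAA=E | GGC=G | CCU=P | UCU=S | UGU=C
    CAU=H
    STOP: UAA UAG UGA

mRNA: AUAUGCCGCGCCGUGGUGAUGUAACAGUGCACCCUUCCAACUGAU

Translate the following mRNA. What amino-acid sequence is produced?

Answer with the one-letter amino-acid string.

Answer: MPRRGDVTVHPSN

Derivation:
start AUG at pos 2
pos 2: AUG -> M; peptide=M
pos 5: CCG -> P; peptide=MP
pos 8: CGC -> R; peptide=MPR
pos 11: CGU -> R; peptide=MPRR
pos 14: GGU -> G; peptide=MPRRG
pos 17: GAU -> D; peptide=MPRRGD
pos 20: GUA -> V; peptide=MPRRGDV
pos 23: ACA -> T; peptide=MPRRGDVT
pos 26: GUG -> V; peptide=MPRRGDVTV
pos 29: CAC -> H; peptide=MPRRGDVTVH
pos 32: CCU -> P; peptide=MPRRGDVTVHP
pos 35: UCC -> S; peptide=MPRRGDVTVHPS
pos 38: AAC -> N; peptide=MPRRGDVTVHPSN
pos 41: UGA -> STOP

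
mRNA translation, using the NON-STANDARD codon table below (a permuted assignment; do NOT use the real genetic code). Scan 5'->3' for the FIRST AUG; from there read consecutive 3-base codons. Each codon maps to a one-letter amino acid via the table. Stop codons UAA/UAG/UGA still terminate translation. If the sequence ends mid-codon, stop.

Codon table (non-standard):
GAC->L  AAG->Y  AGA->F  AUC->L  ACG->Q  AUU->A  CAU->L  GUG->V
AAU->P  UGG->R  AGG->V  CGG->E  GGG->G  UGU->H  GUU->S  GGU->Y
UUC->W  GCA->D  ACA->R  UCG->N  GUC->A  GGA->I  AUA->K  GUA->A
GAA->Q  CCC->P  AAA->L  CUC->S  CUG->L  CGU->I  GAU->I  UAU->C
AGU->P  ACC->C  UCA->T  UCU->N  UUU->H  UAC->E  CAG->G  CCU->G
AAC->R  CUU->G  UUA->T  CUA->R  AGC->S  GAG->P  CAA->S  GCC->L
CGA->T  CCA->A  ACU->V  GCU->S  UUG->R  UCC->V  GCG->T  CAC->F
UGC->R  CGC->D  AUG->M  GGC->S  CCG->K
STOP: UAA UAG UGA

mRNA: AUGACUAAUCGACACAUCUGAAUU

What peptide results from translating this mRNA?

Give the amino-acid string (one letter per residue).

start AUG at pos 0
pos 0: AUG -> M; peptide=M
pos 3: ACU -> V; peptide=MV
pos 6: AAU -> P; peptide=MVP
pos 9: CGA -> T; peptide=MVPT
pos 12: CAC -> F; peptide=MVPTF
pos 15: AUC -> L; peptide=MVPTFL
pos 18: UGA -> STOP

Answer: MVPTFL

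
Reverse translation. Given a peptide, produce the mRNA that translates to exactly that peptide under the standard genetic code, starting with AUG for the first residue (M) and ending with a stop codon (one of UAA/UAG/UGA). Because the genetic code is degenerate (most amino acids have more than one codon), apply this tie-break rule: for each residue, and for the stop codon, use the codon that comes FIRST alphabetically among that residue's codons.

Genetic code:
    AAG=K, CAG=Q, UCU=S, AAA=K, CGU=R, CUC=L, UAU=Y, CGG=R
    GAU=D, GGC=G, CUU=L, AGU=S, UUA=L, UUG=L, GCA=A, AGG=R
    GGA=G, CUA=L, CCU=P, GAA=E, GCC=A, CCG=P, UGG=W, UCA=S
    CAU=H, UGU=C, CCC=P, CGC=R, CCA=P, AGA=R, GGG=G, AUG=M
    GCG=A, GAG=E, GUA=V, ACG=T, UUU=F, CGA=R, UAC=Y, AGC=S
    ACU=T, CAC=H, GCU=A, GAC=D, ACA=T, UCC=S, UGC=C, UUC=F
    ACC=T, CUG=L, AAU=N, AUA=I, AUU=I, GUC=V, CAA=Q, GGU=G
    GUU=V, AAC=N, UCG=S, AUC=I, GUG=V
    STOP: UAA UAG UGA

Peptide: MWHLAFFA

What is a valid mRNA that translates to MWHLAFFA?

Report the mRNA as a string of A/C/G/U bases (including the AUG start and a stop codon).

residue 1: M -> AUG (start codon)
residue 2: W -> UGG (only codon)
residue 3: H codons sorted = CAC,CAU -> pick first = CAC
residue 4: L codons sorted = CUA,CUC,CUG,CUU,UUA,UUG -> pick first = CUA
residue 5: A codons sorted = GCA,GCC,GCG,GCU -> pick first = GCA
residue 6: F codons sorted = UUC,UUU -> pick first = UUC
residue 7: F codons sorted = UUC,UUU -> pick first = UUC
residue 8: A codons sorted = GCA,GCC,GCG,GCU -> pick first = GCA
terminator: stop codons sorted = UAA,UAG,UGA -> pick first = UAA

Answer: mRNA: AUGUGGCACCUAGCAUUCUUCGCAUAA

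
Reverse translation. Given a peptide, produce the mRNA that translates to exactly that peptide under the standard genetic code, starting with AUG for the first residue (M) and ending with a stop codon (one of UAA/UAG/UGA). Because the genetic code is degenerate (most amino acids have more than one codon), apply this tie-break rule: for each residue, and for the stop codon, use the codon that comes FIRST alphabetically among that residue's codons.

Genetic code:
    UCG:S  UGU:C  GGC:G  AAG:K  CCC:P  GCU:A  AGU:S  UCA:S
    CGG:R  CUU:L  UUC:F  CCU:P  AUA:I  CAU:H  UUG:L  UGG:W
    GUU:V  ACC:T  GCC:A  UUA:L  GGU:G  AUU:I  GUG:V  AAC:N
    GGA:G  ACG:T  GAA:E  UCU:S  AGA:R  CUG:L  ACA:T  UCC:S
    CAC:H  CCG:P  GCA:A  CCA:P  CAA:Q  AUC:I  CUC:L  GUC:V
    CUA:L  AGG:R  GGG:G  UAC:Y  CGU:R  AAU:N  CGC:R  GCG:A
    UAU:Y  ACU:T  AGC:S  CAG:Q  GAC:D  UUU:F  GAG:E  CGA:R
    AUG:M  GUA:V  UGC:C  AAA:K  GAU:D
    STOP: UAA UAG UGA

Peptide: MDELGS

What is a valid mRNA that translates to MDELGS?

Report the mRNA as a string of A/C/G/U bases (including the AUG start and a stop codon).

Answer: mRNA: AUGGACGAACUAGGAAGCUAA

Derivation:
residue 1: M -> AUG (start codon)
residue 2: D codons sorted = GAC,GAU -> pick first = GAC
residue 3: E codons sorted = GAA,GAG -> pick first = GAA
residue 4: L codons sorted = CUA,CUC,CUG,CUU,UUA,UUG -> pick first = CUA
residue 5: G codons sorted = GGA,GGC,GGG,GGU -> pick first = GGA
residue 6: S codons sorted = AGC,AGU,UCA,UCC,UCG,UCU -> pick first = AGC
terminator: stop codons sorted = UAA,UAG,UGA -> pick first = UAA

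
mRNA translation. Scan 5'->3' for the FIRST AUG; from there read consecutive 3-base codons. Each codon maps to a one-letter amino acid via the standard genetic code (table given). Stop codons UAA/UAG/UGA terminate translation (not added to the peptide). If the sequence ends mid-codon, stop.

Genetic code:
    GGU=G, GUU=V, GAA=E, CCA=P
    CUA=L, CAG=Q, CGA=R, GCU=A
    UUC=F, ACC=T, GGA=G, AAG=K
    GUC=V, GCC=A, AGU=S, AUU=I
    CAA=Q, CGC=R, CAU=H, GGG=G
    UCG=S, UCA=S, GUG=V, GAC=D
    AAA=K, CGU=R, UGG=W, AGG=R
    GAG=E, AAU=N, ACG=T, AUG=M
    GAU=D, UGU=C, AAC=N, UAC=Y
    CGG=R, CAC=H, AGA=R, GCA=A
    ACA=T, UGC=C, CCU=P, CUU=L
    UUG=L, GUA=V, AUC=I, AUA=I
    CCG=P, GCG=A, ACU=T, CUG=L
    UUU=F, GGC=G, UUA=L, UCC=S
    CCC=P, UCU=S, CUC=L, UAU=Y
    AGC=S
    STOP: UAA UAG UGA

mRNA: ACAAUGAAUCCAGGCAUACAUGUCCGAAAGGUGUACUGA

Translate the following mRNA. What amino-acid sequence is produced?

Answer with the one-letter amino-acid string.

Answer: MNPGIHVRKVY

Derivation:
start AUG at pos 3
pos 3: AUG -> M; peptide=M
pos 6: AAU -> N; peptide=MN
pos 9: CCA -> P; peptide=MNP
pos 12: GGC -> G; peptide=MNPG
pos 15: AUA -> I; peptide=MNPGI
pos 18: CAU -> H; peptide=MNPGIH
pos 21: GUC -> V; peptide=MNPGIHV
pos 24: CGA -> R; peptide=MNPGIHVR
pos 27: AAG -> K; peptide=MNPGIHVRK
pos 30: GUG -> V; peptide=MNPGIHVRKV
pos 33: UAC -> Y; peptide=MNPGIHVRKVY
pos 36: UGA -> STOP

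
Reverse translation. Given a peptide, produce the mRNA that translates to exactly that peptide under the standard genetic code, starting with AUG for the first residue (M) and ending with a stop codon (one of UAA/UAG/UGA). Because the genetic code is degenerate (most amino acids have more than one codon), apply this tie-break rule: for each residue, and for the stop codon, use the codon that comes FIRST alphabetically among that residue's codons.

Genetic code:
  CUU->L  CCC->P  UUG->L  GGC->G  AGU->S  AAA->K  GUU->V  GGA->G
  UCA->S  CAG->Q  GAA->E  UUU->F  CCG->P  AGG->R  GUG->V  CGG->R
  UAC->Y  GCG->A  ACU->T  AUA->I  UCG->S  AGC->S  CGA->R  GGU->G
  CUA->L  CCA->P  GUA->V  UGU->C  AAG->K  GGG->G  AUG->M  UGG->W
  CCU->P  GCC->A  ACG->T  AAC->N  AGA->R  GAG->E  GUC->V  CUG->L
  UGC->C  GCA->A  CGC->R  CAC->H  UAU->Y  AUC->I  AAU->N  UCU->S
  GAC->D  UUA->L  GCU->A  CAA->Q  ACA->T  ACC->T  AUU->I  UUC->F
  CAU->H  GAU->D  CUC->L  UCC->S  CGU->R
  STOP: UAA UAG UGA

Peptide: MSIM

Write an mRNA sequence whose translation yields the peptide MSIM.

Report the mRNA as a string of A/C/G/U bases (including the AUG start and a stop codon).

Answer: mRNA: AUGAGCAUAAUGUAA

Derivation:
residue 1: M -> AUG (start codon)
residue 2: S codons sorted = AGC,AGU,UCA,UCC,UCG,UCU -> pick first = AGC
residue 3: I codons sorted = AUA,AUC,AUU -> pick first = AUA
residue 4: M -> AUG (only codon)
terminator: stop codons sorted = UAA,UAG,UGA -> pick first = UAA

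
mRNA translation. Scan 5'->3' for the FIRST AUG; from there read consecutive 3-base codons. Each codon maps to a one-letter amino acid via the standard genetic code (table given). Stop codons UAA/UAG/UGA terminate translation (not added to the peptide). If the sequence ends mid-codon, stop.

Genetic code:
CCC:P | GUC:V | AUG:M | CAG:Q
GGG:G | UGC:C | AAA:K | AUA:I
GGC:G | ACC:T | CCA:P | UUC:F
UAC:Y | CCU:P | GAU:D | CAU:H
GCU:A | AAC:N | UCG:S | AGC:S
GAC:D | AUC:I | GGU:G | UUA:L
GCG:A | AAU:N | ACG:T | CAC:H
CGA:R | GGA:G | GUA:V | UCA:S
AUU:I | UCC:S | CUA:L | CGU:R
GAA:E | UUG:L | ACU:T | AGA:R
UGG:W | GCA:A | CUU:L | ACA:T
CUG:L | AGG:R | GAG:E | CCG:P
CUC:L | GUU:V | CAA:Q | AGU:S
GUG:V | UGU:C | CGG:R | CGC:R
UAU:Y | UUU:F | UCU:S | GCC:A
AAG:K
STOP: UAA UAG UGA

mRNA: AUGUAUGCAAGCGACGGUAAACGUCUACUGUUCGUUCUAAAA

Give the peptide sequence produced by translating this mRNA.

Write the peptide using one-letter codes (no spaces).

Answer: MYASDGKRLLFVLK

Derivation:
start AUG at pos 0
pos 0: AUG -> M; peptide=M
pos 3: UAU -> Y; peptide=MY
pos 6: GCA -> A; peptide=MYA
pos 9: AGC -> S; peptide=MYAS
pos 12: GAC -> D; peptide=MYASD
pos 15: GGU -> G; peptide=MYASDG
pos 18: AAA -> K; peptide=MYASDGK
pos 21: CGU -> R; peptide=MYASDGKR
pos 24: CUA -> L; peptide=MYASDGKRL
pos 27: CUG -> L; peptide=MYASDGKRLL
pos 30: UUC -> F; peptide=MYASDGKRLLF
pos 33: GUU -> V; peptide=MYASDGKRLLFV
pos 36: CUA -> L; peptide=MYASDGKRLLFVL
pos 39: AAA -> K; peptide=MYASDGKRLLFVLK
pos 42: only 0 nt remain (<3), stop (end of mRNA)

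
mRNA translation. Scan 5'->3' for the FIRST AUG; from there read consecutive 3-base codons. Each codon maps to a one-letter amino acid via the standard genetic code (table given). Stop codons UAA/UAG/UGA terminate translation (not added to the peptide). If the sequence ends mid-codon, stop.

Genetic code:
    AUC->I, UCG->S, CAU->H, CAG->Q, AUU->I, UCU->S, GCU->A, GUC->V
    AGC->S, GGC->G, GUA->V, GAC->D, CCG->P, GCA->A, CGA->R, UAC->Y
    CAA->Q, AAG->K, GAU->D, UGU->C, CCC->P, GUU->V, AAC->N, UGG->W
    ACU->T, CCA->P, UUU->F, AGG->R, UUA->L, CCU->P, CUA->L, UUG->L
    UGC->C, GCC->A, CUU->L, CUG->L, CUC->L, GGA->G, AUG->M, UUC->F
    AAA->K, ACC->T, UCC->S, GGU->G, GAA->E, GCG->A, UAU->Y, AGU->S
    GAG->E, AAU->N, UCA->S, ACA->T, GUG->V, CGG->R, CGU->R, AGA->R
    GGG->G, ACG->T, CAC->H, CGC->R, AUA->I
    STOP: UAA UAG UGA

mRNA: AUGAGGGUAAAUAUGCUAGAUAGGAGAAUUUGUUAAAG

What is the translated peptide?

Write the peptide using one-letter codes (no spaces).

Answer: MRVNMLDRRIC

Derivation:
start AUG at pos 0
pos 0: AUG -> M; peptide=M
pos 3: AGG -> R; peptide=MR
pos 6: GUA -> V; peptide=MRV
pos 9: AAU -> N; peptide=MRVN
pos 12: AUG -> M; peptide=MRVNM
pos 15: CUA -> L; peptide=MRVNML
pos 18: GAU -> D; peptide=MRVNMLD
pos 21: AGG -> R; peptide=MRVNMLDR
pos 24: AGA -> R; peptide=MRVNMLDRR
pos 27: AUU -> I; peptide=MRVNMLDRRI
pos 30: UGU -> C; peptide=MRVNMLDRRIC
pos 33: UAA -> STOP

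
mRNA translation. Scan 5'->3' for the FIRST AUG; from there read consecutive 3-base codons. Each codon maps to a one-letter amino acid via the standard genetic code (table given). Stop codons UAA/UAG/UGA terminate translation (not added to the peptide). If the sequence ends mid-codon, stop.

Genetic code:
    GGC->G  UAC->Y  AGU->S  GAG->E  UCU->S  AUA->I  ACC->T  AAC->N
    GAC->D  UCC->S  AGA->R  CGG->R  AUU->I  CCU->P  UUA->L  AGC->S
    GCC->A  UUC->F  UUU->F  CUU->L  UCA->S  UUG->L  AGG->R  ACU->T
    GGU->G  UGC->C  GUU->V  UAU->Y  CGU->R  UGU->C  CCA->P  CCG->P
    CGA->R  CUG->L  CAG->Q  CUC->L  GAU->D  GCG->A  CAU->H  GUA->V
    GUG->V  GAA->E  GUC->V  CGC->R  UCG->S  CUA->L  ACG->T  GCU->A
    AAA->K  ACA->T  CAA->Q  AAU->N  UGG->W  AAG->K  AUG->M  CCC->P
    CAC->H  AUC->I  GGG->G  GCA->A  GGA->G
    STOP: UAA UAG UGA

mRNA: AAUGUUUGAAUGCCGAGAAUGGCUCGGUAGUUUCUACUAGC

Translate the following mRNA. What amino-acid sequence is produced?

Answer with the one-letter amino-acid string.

start AUG at pos 1
pos 1: AUG -> M; peptide=M
pos 4: UUU -> F; peptide=MF
pos 7: GAA -> E; peptide=MFE
pos 10: UGC -> C; peptide=MFEC
pos 13: CGA -> R; peptide=MFECR
pos 16: GAA -> E; peptide=MFECRE
pos 19: UGG -> W; peptide=MFECREW
pos 22: CUC -> L; peptide=MFECREWL
pos 25: GGU -> G; peptide=MFECREWLG
pos 28: AGU -> S; peptide=MFECREWLGS
pos 31: UUC -> F; peptide=MFECREWLGSF
pos 34: UAC -> Y; peptide=MFECREWLGSFY
pos 37: UAG -> STOP

Answer: MFECREWLGSFY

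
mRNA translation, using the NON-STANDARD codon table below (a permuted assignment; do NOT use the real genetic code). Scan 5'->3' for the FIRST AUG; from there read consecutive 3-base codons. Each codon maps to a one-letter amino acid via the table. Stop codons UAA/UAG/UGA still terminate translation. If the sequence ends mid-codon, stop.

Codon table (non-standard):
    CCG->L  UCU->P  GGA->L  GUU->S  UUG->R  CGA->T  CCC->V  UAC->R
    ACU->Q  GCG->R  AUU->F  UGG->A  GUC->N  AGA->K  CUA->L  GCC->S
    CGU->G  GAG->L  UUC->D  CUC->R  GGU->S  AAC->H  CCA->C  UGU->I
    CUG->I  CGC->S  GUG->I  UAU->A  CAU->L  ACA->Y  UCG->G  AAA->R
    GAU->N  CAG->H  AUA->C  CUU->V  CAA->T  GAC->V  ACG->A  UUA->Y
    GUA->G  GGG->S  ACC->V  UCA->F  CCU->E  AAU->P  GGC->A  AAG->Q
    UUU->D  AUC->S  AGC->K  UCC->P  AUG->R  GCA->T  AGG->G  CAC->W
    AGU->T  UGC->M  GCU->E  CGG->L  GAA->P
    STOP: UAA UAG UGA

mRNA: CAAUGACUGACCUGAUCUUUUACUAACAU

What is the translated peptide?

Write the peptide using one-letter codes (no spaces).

Answer: RQVISDR

Derivation:
start AUG at pos 2
pos 2: AUG -> R; peptide=R
pos 5: ACU -> Q; peptide=RQ
pos 8: GAC -> V; peptide=RQV
pos 11: CUG -> I; peptide=RQVI
pos 14: AUC -> S; peptide=RQVIS
pos 17: UUU -> D; peptide=RQVISD
pos 20: UAC -> R; peptide=RQVISDR
pos 23: UAA -> STOP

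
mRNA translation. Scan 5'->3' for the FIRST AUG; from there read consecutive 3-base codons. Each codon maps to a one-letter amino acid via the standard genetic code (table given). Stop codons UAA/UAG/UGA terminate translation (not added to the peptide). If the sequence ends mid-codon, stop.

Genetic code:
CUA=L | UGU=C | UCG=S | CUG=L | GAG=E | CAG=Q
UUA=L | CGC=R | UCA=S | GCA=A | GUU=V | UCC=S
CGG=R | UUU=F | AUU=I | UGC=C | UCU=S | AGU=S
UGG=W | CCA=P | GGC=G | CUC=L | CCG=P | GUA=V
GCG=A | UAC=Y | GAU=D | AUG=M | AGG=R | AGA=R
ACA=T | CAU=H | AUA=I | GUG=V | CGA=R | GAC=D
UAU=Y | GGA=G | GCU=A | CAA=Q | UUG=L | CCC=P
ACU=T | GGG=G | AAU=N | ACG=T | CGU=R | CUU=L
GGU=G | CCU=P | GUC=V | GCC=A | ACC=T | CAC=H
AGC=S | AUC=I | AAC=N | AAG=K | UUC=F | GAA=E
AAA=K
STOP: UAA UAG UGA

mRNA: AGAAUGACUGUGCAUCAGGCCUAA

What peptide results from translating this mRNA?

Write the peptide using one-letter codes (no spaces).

Answer: MTVHQA

Derivation:
start AUG at pos 3
pos 3: AUG -> M; peptide=M
pos 6: ACU -> T; peptide=MT
pos 9: GUG -> V; peptide=MTV
pos 12: CAU -> H; peptide=MTVH
pos 15: CAG -> Q; peptide=MTVHQ
pos 18: GCC -> A; peptide=MTVHQA
pos 21: UAA -> STOP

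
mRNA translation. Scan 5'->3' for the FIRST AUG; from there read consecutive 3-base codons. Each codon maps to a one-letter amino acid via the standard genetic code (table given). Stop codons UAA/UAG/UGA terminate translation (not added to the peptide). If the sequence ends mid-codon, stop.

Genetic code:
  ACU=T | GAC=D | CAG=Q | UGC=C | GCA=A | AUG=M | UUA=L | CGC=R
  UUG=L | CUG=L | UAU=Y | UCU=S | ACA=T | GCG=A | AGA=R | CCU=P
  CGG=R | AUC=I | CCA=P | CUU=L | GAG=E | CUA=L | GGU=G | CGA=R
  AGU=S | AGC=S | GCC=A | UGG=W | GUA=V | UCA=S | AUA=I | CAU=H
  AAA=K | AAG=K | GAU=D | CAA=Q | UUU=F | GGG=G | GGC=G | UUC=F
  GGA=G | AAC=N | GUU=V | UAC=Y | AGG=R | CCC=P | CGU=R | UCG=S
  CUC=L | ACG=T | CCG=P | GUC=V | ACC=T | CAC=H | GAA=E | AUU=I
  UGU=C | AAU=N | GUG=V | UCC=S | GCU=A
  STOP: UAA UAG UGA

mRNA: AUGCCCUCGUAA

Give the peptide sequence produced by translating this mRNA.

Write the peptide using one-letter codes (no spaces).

start AUG at pos 0
pos 0: AUG -> M; peptide=M
pos 3: CCC -> P; peptide=MP
pos 6: UCG -> S; peptide=MPS
pos 9: UAA -> STOP

Answer: MPS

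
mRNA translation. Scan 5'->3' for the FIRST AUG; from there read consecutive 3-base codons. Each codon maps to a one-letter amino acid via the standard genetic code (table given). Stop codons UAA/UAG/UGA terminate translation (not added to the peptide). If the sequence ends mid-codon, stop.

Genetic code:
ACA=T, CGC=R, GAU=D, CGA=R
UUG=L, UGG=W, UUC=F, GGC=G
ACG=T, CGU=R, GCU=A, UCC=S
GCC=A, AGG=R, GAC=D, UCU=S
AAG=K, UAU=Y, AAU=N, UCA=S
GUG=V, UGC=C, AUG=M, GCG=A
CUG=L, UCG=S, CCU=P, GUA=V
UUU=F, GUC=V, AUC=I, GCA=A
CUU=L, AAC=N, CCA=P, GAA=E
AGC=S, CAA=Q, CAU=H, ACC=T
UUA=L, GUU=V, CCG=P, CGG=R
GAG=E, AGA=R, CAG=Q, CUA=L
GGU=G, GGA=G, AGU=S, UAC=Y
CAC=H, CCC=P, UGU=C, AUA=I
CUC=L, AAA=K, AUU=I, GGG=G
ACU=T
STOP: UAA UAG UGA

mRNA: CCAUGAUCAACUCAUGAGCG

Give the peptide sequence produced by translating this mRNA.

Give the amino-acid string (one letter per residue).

start AUG at pos 2
pos 2: AUG -> M; peptide=M
pos 5: AUC -> I; peptide=MI
pos 8: AAC -> N; peptide=MIN
pos 11: UCA -> S; peptide=MINS
pos 14: UGA -> STOP

Answer: MINS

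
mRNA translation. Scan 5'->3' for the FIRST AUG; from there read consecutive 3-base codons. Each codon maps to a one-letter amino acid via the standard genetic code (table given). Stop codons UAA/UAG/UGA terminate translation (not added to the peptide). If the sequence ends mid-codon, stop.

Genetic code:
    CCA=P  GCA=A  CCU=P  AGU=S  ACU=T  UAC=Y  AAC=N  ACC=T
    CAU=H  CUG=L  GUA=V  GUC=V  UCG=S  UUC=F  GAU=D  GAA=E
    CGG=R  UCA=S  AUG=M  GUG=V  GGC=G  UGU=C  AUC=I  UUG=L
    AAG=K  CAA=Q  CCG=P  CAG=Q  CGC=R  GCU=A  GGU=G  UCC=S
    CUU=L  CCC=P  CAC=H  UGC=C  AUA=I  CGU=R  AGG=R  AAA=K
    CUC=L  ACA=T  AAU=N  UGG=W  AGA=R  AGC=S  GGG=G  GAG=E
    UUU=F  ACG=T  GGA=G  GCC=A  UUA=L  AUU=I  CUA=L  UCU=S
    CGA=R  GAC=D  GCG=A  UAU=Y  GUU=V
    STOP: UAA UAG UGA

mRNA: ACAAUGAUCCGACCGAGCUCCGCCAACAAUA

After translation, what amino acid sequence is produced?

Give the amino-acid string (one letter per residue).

Answer: MIRPSSANN

Derivation:
start AUG at pos 3
pos 3: AUG -> M; peptide=M
pos 6: AUC -> I; peptide=MI
pos 9: CGA -> R; peptide=MIR
pos 12: CCG -> P; peptide=MIRP
pos 15: AGC -> S; peptide=MIRPS
pos 18: UCC -> S; peptide=MIRPSS
pos 21: GCC -> A; peptide=MIRPSSA
pos 24: AAC -> N; peptide=MIRPSSAN
pos 27: AAU -> N; peptide=MIRPSSANN
pos 30: only 1 nt remain (<3), stop (end of mRNA)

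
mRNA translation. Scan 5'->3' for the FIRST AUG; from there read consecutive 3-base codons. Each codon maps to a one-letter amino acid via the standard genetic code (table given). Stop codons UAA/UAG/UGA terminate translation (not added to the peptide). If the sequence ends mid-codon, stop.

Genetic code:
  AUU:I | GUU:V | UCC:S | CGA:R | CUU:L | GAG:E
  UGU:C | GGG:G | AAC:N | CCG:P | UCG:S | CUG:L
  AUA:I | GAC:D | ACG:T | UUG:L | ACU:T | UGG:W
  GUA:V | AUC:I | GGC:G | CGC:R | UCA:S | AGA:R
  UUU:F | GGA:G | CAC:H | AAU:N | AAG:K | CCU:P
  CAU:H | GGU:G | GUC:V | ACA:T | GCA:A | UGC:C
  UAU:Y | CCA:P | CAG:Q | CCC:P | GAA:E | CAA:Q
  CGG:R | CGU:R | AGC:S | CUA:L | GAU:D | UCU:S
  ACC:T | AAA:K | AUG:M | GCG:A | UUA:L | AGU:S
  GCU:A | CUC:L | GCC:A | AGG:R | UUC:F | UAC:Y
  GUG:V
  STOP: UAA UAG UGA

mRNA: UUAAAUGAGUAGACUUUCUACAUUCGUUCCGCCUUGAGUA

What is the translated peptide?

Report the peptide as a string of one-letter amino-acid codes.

Answer: MSRLSTFVPP

Derivation:
start AUG at pos 4
pos 4: AUG -> M; peptide=M
pos 7: AGU -> S; peptide=MS
pos 10: AGA -> R; peptide=MSR
pos 13: CUU -> L; peptide=MSRL
pos 16: UCU -> S; peptide=MSRLS
pos 19: ACA -> T; peptide=MSRLST
pos 22: UUC -> F; peptide=MSRLSTF
pos 25: GUU -> V; peptide=MSRLSTFV
pos 28: CCG -> P; peptide=MSRLSTFVP
pos 31: CCU -> P; peptide=MSRLSTFVPP
pos 34: UGA -> STOP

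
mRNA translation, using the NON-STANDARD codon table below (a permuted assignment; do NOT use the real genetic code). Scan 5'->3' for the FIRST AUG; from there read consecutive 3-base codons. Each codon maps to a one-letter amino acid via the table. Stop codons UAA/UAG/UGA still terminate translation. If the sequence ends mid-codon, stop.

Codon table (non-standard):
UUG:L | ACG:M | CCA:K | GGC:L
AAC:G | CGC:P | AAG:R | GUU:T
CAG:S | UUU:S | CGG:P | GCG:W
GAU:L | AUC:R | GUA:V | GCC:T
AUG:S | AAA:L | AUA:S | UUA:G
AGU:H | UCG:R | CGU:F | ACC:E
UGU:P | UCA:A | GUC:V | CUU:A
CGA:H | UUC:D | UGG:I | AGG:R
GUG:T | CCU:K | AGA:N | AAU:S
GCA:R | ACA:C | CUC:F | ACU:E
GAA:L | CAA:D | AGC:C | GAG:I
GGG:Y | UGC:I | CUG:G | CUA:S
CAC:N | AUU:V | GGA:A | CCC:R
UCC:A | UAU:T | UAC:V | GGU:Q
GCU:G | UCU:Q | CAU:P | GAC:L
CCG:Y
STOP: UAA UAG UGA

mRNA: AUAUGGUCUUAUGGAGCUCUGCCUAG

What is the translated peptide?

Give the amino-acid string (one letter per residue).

start AUG at pos 2
pos 2: AUG -> S; peptide=S
pos 5: GUC -> V; peptide=SV
pos 8: UUA -> G; peptide=SVG
pos 11: UGG -> I; peptide=SVGI
pos 14: AGC -> C; peptide=SVGIC
pos 17: UCU -> Q; peptide=SVGICQ
pos 20: GCC -> T; peptide=SVGICQT
pos 23: UAG -> STOP

Answer: SVGICQT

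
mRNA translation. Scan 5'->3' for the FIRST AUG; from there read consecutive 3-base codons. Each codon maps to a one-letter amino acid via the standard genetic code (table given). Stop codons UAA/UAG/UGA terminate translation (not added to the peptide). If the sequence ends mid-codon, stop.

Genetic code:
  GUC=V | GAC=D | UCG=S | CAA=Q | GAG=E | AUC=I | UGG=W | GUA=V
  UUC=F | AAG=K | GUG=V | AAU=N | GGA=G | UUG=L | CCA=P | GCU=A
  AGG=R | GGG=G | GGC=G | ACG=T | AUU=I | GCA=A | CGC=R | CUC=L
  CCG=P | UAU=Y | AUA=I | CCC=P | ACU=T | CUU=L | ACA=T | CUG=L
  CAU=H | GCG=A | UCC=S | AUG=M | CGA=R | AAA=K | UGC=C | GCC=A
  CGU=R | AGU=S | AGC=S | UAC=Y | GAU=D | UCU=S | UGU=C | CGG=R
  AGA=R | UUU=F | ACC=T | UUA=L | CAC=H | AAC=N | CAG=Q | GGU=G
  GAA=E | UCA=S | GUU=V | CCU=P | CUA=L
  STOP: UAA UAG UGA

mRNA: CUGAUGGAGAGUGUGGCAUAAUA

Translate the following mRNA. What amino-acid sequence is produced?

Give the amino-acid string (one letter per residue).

Answer: MESVA

Derivation:
start AUG at pos 3
pos 3: AUG -> M; peptide=M
pos 6: GAG -> E; peptide=ME
pos 9: AGU -> S; peptide=MES
pos 12: GUG -> V; peptide=MESV
pos 15: GCA -> A; peptide=MESVA
pos 18: UAA -> STOP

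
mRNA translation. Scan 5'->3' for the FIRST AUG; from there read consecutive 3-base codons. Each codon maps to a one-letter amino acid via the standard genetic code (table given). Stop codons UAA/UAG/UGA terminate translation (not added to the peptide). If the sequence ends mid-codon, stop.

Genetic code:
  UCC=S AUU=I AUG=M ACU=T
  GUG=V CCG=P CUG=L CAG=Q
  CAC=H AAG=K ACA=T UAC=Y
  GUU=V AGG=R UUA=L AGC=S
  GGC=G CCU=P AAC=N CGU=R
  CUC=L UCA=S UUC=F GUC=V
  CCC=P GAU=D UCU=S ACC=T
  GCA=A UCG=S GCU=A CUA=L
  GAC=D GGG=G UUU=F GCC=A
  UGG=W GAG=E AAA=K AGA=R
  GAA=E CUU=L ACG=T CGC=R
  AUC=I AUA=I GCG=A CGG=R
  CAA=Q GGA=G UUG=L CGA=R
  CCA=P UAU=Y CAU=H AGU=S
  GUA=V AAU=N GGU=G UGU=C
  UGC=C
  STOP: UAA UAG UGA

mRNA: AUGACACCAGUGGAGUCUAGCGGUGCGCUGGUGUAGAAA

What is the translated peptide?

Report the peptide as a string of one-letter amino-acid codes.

start AUG at pos 0
pos 0: AUG -> M; peptide=M
pos 3: ACA -> T; peptide=MT
pos 6: CCA -> P; peptide=MTP
pos 9: GUG -> V; peptide=MTPV
pos 12: GAG -> E; peptide=MTPVE
pos 15: UCU -> S; peptide=MTPVES
pos 18: AGC -> S; peptide=MTPVESS
pos 21: GGU -> G; peptide=MTPVESSG
pos 24: GCG -> A; peptide=MTPVESSGA
pos 27: CUG -> L; peptide=MTPVESSGAL
pos 30: GUG -> V; peptide=MTPVESSGALV
pos 33: UAG -> STOP

Answer: MTPVESSGALV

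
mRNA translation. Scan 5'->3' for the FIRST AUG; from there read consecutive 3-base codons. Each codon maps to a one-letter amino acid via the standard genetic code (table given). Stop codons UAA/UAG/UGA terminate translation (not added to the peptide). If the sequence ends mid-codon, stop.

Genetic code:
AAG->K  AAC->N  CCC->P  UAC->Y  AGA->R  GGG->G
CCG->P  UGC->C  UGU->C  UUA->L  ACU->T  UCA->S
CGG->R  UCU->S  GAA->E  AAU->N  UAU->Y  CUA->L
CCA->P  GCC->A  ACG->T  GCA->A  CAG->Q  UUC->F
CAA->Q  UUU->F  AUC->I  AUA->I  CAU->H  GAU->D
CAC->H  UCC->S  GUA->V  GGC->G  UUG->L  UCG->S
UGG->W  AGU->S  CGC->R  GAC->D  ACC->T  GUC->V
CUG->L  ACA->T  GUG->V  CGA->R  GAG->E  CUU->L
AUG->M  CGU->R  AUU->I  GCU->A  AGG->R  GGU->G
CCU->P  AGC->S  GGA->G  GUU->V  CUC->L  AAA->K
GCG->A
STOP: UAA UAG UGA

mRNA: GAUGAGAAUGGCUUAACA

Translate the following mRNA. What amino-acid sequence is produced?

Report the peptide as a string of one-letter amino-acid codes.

Answer: MRMA

Derivation:
start AUG at pos 1
pos 1: AUG -> M; peptide=M
pos 4: AGA -> R; peptide=MR
pos 7: AUG -> M; peptide=MRM
pos 10: GCU -> A; peptide=MRMA
pos 13: UAA -> STOP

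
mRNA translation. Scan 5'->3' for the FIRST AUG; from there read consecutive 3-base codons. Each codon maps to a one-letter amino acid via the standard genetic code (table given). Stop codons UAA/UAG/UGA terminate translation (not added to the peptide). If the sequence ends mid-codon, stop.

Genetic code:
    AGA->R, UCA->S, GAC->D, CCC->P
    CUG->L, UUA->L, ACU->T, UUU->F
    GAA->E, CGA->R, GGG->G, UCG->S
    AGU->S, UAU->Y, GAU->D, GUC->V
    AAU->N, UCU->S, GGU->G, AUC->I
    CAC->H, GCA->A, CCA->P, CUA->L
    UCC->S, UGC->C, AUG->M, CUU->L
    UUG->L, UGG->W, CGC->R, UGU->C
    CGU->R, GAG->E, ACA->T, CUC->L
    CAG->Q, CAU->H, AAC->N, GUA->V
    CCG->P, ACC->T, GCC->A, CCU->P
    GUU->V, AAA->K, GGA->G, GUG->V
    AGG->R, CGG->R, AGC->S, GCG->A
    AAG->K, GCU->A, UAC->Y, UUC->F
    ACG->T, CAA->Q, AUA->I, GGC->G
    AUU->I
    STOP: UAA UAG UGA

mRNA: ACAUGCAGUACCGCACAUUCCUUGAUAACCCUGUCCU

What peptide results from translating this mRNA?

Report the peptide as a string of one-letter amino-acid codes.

Answer: MQYRTFLDNPV

Derivation:
start AUG at pos 2
pos 2: AUG -> M; peptide=M
pos 5: CAG -> Q; peptide=MQ
pos 8: UAC -> Y; peptide=MQY
pos 11: CGC -> R; peptide=MQYR
pos 14: ACA -> T; peptide=MQYRT
pos 17: UUC -> F; peptide=MQYRTF
pos 20: CUU -> L; peptide=MQYRTFL
pos 23: GAU -> D; peptide=MQYRTFLD
pos 26: AAC -> N; peptide=MQYRTFLDN
pos 29: CCU -> P; peptide=MQYRTFLDNP
pos 32: GUC -> V; peptide=MQYRTFLDNPV
pos 35: only 2 nt remain (<3), stop (end of mRNA)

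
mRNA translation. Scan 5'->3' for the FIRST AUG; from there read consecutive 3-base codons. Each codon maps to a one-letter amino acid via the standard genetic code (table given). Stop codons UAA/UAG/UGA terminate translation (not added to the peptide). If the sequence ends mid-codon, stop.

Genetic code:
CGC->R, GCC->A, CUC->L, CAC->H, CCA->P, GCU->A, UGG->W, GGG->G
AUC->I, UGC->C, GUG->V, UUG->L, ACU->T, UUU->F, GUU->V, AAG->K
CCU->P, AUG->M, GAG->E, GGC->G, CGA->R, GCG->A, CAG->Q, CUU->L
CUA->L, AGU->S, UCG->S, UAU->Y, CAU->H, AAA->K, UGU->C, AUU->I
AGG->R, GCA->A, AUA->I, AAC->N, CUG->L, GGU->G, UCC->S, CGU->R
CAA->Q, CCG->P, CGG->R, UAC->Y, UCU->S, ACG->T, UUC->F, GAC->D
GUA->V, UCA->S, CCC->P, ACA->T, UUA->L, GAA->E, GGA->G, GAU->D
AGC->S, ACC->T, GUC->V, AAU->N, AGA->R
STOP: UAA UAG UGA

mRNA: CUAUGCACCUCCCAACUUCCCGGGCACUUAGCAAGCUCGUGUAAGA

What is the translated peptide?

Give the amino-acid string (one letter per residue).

Answer: MHLPTSRALSKLV

Derivation:
start AUG at pos 2
pos 2: AUG -> M; peptide=M
pos 5: CAC -> H; peptide=MH
pos 8: CUC -> L; peptide=MHL
pos 11: CCA -> P; peptide=MHLP
pos 14: ACU -> T; peptide=MHLPT
pos 17: UCC -> S; peptide=MHLPTS
pos 20: CGG -> R; peptide=MHLPTSR
pos 23: GCA -> A; peptide=MHLPTSRA
pos 26: CUU -> L; peptide=MHLPTSRAL
pos 29: AGC -> S; peptide=MHLPTSRALS
pos 32: AAG -> K; peptide=MHLPTSRALSK
pos 35: CUC -> L; peptide=MHLPTSRALSKL
pos 38: GUG -> V; peptide=MHLPTSRALSKLV
pos 41: UAA -> STOP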